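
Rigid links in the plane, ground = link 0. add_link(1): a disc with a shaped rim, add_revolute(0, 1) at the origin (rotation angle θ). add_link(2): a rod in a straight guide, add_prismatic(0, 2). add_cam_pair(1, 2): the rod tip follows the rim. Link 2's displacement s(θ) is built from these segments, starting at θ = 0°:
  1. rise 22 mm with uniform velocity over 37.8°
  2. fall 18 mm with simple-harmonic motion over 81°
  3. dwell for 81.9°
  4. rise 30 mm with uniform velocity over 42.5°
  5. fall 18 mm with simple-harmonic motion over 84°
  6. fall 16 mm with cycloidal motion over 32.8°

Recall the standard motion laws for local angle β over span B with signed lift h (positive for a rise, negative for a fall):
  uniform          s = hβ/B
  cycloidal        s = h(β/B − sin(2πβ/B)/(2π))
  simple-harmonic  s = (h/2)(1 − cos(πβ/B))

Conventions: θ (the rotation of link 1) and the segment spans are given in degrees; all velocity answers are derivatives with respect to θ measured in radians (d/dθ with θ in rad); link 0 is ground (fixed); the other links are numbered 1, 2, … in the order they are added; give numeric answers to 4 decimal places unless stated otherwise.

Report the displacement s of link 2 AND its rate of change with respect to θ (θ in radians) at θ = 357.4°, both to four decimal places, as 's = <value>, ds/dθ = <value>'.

segment 1 (0° to 37.8°, uniform, h = 22) is passed completely: s = 0.0000 + (22) = 22.0000
segment 2 (37.8° to 118.8°, simple-harmonic, h = -18) is passed completely: s = 22.0000 + (-18) = 4.0000
segment 3 (118.8° to 200.7°, dwell): s unchanged at 4.0000
segment 4 (200.7° to 243.2°, uniform, h = 30) is passed completely: s = 4.0000 + (30) = 34.0000
segment 5 (243.2° to 327.2°, simple-harmonic, h = -18) is passed completely: s = 34.0000 + (-18) = 16.0000
θ = 357.4° falls in segment 6 (327.2° to 360°, cycloidal, h = -16): β = 357.4 − 327.2 = 30.2°, B = 32.8°; Δs = -16·(0.9207 − sin(2π·0.9207)/(2π)) = -15.9482; s = 16.0000 − 15.9482 = 0.0518
velocity in seg [327.2°–360°] (cycloidal), θ in radians: β = 30.2° = 0.5271 rad, B = 32.8° = 0.5725 rad; ds/dθ = (h/B)(1 − cos(2πβ/B)) = ((-16)/0.5725)(1 − cos(2π·0.9207)) = -3.395481 mm/rad

s = 0.0518, ds/dθ = -3.3955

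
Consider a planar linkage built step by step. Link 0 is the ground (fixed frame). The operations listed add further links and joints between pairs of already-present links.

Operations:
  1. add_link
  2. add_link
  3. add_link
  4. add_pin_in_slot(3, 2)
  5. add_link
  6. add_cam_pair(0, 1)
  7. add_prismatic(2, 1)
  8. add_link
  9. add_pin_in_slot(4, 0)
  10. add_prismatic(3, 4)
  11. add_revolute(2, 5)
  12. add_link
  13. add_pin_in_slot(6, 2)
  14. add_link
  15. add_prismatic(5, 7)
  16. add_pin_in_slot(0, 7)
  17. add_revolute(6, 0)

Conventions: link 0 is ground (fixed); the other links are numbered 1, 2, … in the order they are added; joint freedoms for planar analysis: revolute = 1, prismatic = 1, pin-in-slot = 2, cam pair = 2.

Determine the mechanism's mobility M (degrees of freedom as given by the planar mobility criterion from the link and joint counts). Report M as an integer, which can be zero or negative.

(L,J1,J2)=(1,0,0); link0 fixed
link1: (2,0,0)
link2: (3,0,0)
link3: (4,0,0)
PS 3-2 [J2]: (4,0,1)
link4: (5,0,1)
C 0-1 [J2]: (5,0,2)
P 2-1 [J1]: (5,1,2)
link5: (6,1,2)
PS 4-0 [J2]: (6,1,3)
P 3-4 [J1]: (6,2,3)
R 2-5 [J1]: (6,3,3)
link6: (7,3,3)
PS 6-2 [J2]: (7,3,4)
link7: (8,3,4)
P 5-7 [J1]: (8,4,4)
PS 0-7 [J2]: (8,4,5)
R 6-0 [J1]: (8,5,5)
Grübler: 3·7 − 2·5 − 5 = 6

M = 6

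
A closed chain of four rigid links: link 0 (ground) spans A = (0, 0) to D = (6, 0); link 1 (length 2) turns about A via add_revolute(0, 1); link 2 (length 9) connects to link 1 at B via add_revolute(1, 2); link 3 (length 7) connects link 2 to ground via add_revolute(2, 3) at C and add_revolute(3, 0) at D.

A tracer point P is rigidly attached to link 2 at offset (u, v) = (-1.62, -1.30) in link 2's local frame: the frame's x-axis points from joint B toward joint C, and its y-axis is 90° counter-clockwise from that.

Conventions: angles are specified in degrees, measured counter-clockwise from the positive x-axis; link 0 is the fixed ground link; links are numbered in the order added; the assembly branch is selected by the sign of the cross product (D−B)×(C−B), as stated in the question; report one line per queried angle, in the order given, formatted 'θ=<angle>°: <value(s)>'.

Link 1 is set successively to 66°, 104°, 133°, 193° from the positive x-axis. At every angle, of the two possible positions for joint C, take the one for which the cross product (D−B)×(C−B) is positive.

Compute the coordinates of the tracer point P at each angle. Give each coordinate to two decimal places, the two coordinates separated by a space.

A=(0,0), D=(6.00,0)
θ=66°: B = A + 2.00·(cos66°, sin66°) = (0.8135, 1.8271)
θ=66°: |BD| = 5.4989
θ=66°: circle(B,9.00) ∩ circle(D,7.00): a=5.6591, h=6.9982
θ=66°:   candidates: C₊=(8.4763,6.5474) cross=38.482; C₋=(3.8259,-6.6538) cross=-38.482
θ=66°:   branch + wants cross > 0 → take C=(8.4763,6.5474) (cross=38.482)
θ=66°: ex = (C−B)/|BC| = (0.8514,0.5245); ey = (-0.5245,0.8514)
θ=66°: P = B + -1.62·ex + -1.30·ey = (0.1160,-0.1294)
θ=104°: B = A + 2.00·(cos104°, sin104°) = (-0.4838, 1.9406)
θ=104°: |BD| = 6.7680
θ=104°: circle(B,9.00) ∩ circle(D,7.00): a=5.7481, h=6.9253
θ=104°:   candidates: C₊=(7.0086,6.9270) cross=46.871; C₋=(3.0372,-6.3421) cross=-46.871
θ=104°:   branch + wants cross > 0 → take C=(7.0086,6.9270) (cross=46.871)
θ=104°: ex = (C−B)/|BC| = (0.8325,0.5540); ey = (-0.5540,0.8325)
θ=104°: P = B + -1.62·ex + -1.30·ey = (-1.1122,-0.0392)
θ=133°: B = A + 2.00·(cos133°, sin133°) = (-1.3640, 1.4627)
θ=133°: |BD| = 7.5079
θ=133°: circle(B,9.00) ∩ circle(D,7.00): a=5.8850, h=6.8093
θ=133°:   candidates: C₊=(5.7349,6.9950) cross=51.123; C₋=(3.0817,-6.3626) cross=-51.123
θ=133°:   branch + wants cross > 0 → take C=(5.7349,6.9950) (cross=51.123)
θ=133°: ex = (C−B)/|BC| = (0.7888,0.6147); ey = (-0.6147,0.7888)
θ=133°: P = B + -1.62·ex + -1.30·ey = (-1.8427,-0.5585)
θ=193°: B = A + 2.00·(cos193°, sin193°) = (-1.9487, -0.4499)
θ=193°: |BD| = 7.9615
θ=193°: circle(B,9.00) ∩ circle(D,7.00): a=5.9904, h=6.7168
θ=193°:   candidates: C₊=(3.6525,6.5947) cross=53.475; C₋=(4.4117,-6.8174) cross=-53.475
θ=193°:   branch + wants cross > 0 → take C=(3.6525,6.5947) (cross=53.475)
θ=193°: ex = (C−B)/|BC| = (0.6224,0.7827); ey = (-0.7827,0.6224)
θ=193°: P = B + -1.62·ex + -1.30·ey = (-1.9394,-2.5270)

θ=66°: 0.12 -0.13
θ=104°: -1.11 -0.04
θ=133°: -1.84 -0.56
θ=193°: -1.94 -2.53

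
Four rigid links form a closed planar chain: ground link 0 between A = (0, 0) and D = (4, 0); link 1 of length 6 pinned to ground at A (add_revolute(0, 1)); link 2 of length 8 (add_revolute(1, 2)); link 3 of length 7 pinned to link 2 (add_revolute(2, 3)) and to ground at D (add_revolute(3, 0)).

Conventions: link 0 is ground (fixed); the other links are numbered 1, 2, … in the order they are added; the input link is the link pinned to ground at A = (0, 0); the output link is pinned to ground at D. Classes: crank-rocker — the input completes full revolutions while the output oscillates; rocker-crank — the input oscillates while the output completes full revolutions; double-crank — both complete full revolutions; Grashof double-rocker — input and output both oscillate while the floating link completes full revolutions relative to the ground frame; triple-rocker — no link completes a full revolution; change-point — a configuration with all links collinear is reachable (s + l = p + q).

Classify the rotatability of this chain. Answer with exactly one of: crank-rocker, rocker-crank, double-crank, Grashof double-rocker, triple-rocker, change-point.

lengths: ground=4, input=6, coupler=8, output=7
sorted: s=4 (shortest), l=8 (longest), p+q=13
s + l = 12 vs p + q = 13
s + l < p + q (Grashof) with shortest = ground link → double-crank

double-crank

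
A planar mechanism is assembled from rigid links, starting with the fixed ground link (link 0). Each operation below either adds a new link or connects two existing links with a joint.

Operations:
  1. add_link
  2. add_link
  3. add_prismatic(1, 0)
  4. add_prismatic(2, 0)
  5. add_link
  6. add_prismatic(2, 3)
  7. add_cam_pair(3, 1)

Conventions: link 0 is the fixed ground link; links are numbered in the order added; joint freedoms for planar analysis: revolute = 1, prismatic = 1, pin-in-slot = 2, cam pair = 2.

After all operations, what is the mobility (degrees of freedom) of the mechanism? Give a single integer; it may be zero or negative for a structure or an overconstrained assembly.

L=1 J1=0 J2=0
add link → L=2 J1=0 J2=0
add link → L=3 J1=0 J2=0
P@1,0 dof=1 J1 → L=3 J1=1 J2=0
P@2,0 dof=1 J1 → L=3 J1=2 J2=0
add link → L=4 J1=2 J2=0
P@2,3 dof=1 J1 → L=4 J1=3 J2=0
C@3,1 dof=2 J2 → L=4 J1=3 J2=1
M=3(L−1)−2J1−J2=3·3−2·3−1=2

M = 2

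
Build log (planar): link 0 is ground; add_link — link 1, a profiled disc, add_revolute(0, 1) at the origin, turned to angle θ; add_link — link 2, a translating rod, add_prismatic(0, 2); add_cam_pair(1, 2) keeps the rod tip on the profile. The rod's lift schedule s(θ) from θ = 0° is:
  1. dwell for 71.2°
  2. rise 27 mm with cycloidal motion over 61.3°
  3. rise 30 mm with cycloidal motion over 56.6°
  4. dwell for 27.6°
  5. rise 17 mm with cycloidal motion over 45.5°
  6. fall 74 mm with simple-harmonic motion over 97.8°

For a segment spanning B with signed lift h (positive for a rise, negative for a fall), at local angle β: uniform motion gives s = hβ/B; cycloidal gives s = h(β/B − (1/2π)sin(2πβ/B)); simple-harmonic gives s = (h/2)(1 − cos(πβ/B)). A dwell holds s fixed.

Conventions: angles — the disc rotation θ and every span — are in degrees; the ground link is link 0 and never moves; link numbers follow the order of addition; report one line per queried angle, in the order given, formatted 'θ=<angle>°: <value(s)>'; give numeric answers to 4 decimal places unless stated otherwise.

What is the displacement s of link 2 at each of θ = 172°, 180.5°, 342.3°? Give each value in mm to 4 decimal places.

seg 1 [0°–71.2°] dwell: s stays 0.0000
seg 2 [71.2°–132.5°] cycloidal, h=27: full span → s += 27 → s = 27.0000
seg 3 [132.5°–189.1°] cycloidal, h=30: θ=172° here. β=39.5, B=56.6. 30·(0.6979 − sin(2π·0.6979)/(2π)) = 25.4573 → s = 52.4573
seg 3 [132.5°–189.1°] cycloidal, h=30: θ=180.5° here. β=48, B=56.6. 30·(0.8481 − sin(2π·0.8481)/(2π)) = 29.3384 → s = 56.3384
seg 3 [132.5°–189.1°] cycloidal, h=30: full span → s += 30 → s = 57.0000
seg 4 [189.1°–216.7°] dwell: s stays 57.0000
seg 5 [216.7°–262.2°] cycloidal, h=17: full span → s += 17 → s = 74.0000
seg 6 [262.2°–360°] simple-harmonic, h=-74: θ=342.3° here. β=80.1, B=97.8. -74/2·(1 − cos(π·0.8190)) = -68.1788 → s = 5.8212

θ=172°: 52.4573
θ=180.5°: 56.3384
θ=342.3°: 5.8212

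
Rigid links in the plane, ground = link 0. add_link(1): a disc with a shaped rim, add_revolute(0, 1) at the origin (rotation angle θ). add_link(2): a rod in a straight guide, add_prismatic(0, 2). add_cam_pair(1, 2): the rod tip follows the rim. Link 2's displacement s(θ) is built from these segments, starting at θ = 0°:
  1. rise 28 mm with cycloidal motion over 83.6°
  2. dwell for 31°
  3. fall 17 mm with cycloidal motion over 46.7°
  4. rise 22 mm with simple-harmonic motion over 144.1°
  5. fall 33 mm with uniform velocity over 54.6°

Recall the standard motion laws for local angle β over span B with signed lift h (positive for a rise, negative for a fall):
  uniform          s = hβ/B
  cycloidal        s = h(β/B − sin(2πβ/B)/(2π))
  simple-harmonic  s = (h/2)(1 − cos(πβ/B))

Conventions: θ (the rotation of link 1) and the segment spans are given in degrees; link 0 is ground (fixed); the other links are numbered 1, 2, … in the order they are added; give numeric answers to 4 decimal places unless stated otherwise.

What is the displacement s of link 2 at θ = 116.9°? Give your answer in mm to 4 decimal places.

segment 1 (0° to 83.6°, cycloidal, h = 28) is passed completely: s = 0.0000 + (28) = 28.0000
segment 2 (83.6° to 114.6°, dwell): s unchanged at 28.0000
θ = 116.9° falls in segment 3 (114.6° to 161.3°, cycloidal, h = -17): β = 116.9 − 114.6 = 2.3°, B = 46.7°; Δs = -17·(0.0493 − sin(2π·0.0493)/(2π)) = -0.0133; s = 28.0000 − 0.0133 = 27.9867

27.9867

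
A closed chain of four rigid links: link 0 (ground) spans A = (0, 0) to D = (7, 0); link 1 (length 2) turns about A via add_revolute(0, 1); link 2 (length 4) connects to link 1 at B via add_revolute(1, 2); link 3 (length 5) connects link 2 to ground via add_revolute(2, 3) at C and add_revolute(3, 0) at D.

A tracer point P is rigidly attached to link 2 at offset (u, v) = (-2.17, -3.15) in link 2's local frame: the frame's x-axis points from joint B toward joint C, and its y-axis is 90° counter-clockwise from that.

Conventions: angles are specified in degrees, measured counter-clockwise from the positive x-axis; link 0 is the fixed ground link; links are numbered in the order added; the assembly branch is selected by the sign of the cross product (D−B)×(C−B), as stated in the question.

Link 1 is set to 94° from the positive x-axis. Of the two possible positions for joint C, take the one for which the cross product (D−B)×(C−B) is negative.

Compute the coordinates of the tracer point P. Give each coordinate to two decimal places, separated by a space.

A=(0,0), D=(7.00,0)
B = A + 2.00·(cos94°, sin94°) = (-0.1395, 1.9951)
|BD| = 7.4130
circle(B,4.00) ∩ circle(D,5.00): a=3.0995, h=2.5285
  candidates: C₊=(3.5261,3.5961) cross=18.744; C₋=(2.1651,-1.2742) cross=-18.744
  branch - wants cross < 0 → take C=(2.1651,-1.2742) (cross=-18.744)
ex = (C−B)/|BC| = (0.5762,-0.8173); ey = (0.8173,0.5762)
P = B + -2.17·ex + -3.15·ey = (-3.9644,1.9539)

-3.96 1.95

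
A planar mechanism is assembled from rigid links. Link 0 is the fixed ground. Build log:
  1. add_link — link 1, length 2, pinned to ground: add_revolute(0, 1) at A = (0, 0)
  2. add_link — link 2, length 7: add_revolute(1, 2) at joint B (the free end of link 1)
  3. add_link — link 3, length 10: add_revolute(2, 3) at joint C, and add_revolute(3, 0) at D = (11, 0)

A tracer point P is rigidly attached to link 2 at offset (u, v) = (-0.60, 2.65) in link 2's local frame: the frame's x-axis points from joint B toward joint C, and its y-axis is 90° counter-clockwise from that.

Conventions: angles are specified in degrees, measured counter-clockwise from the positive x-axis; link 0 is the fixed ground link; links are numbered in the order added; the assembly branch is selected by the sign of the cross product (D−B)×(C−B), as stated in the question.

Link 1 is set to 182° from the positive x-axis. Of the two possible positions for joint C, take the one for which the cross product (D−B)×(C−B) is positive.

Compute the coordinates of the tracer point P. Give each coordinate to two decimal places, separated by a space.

A=(0,0), D=(11.00,0)
B = A + 2.00·(cos182°, sin182°) = (-1.9988, -0.0698)
|BD| = 12.9990
circle(B,7.00) ∩ circle(D,10.00): a=4.5378, h=5.3300
  candidates: C₊=(2.5103,5.2844) cross=69.284; C₋=(2.5676,-5.3753) cross=-69.284
  branch + wants cross > 0 → take C=(2.5103,5.2844) (cross=69.284)
ex = (C−B)/|BC| = (0.6442,0.7649); ey = (-0.7649,0.6442)
P = B + -0.60·ex + 2.65·ey = (-4.4122,1.1783)

-4.41 1.18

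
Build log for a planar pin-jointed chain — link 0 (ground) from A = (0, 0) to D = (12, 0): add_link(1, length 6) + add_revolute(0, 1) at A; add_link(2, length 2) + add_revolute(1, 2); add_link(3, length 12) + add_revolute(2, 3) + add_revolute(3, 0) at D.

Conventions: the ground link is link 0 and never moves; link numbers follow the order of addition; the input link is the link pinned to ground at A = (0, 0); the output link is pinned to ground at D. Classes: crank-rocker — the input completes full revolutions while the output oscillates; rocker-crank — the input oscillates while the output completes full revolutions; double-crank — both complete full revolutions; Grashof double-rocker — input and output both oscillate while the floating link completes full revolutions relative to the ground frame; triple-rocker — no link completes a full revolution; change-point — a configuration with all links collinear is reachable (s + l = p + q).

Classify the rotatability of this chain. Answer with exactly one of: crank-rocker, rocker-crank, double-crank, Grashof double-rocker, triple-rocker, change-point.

lengths: ground=12, input=6, coupler=2, output=12
sorted: s=2 (shortest), l=12 (longest), p+q=18
s + l = 14 vs p + q = 18
s + l < p + q (Grashof) with shortest = coupler link → Grashof double-rocker

Grashof double-rocker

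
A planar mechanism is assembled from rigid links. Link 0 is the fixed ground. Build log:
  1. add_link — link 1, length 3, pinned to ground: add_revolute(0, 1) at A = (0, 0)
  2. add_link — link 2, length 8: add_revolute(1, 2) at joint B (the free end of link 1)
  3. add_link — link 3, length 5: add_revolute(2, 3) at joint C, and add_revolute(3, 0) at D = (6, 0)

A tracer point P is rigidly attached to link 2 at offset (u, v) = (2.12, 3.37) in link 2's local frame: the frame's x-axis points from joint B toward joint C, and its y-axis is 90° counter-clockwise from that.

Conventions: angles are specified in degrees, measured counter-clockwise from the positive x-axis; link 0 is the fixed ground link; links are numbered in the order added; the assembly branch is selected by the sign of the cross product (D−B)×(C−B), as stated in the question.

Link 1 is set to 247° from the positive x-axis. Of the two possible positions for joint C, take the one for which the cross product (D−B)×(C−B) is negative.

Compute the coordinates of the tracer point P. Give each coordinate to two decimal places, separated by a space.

A=(0,0), D=(6.00,0)
B = A + 3.00·(cos247°, sin247°) = (-1.1722, -2.7615)
|BD| = 7.6855
circle(B,8.00) ∩ circle(D,5.00): a=6.3800, h=4.8266
  candidates: C₊=(3.0474,4.0351) cross=37.094; C₋=(6.5160,-4.9733) cross=-37.094
  branch - wants cross < 0 → take C=(6.5160,-4.9733) (cross=-37.094)
ex = (C−B)/|BC| = (0.9610,-0.2765); ey = (0.2765,0.9610)
P = B + 2.12·ex + 3.37·ey = (1.7969,-0.1090)

1.80 -0.11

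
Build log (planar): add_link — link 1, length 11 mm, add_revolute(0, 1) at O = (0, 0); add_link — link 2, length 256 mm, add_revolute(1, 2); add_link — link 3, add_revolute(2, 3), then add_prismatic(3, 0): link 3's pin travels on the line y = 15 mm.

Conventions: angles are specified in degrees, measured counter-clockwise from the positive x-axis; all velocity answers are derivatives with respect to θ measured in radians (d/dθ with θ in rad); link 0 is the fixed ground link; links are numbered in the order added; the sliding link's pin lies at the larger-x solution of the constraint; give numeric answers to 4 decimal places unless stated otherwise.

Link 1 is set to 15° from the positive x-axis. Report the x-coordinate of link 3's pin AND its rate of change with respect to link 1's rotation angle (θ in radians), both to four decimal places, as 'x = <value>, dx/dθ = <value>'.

geometry: r = 11 mm, L = 256 mm, e = 15 mm
crank pin P = (r cos θ, r sin θ) = (10.625184, 2.847009)
h = r sin θ − e = 2.847009 − 15 = -12.152991
x = r cos θ + √(L² − h²) = 10.625184 + 255.711370 = 266.336554
dx/dθ = −r sin θ − h·r cos θ/√(L² − h²) (θ in radians; h = -12.152991) = -2.342035

x = 266.3366, dx/dθ = -2.3420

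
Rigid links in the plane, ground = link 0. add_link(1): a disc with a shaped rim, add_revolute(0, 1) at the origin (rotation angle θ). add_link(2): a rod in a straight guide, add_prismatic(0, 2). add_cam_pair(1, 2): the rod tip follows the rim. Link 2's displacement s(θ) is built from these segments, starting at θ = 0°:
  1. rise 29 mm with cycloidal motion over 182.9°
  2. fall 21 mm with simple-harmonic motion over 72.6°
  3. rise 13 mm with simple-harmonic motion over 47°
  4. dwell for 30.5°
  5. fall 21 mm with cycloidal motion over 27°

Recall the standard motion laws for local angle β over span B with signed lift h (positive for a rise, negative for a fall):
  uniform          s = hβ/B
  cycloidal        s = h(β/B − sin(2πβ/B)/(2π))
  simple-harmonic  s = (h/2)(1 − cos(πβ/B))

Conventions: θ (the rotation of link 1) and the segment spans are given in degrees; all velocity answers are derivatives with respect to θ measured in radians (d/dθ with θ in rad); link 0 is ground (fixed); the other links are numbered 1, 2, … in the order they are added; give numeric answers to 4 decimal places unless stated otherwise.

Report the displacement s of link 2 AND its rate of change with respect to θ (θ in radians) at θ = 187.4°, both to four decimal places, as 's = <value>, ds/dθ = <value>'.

segment 1 (0° to 182.9°, cycloidal, h = 29) is passed completely: s = 0.0000 + (29) = 29.0000
θ = 187.4° falls in segment 2 (182.9° to 255.5°, simple-harmonic, h = -21): β = 187.4 − 182.9 = 4.5°, B = 72.6°; Δs = -21/2·(1 − cos(π·0.0620)) = -0.1984; s = 29.0000 − 0.1984 = 28.8016
velocity in seg [182.9°–255.5°] (simple-harmonic), θ in radians: β = 4.5° = 0.0785 rad, B = 72.6° = 1.2671 rad; ds/dθ = (πh/(2B)) sin(πβ/B) = (π·(-21)/(2·1.2671)) sin(π·0.0620) = -5.037358 mm/rad

s = 28.8016, ds/dθ = -5.0374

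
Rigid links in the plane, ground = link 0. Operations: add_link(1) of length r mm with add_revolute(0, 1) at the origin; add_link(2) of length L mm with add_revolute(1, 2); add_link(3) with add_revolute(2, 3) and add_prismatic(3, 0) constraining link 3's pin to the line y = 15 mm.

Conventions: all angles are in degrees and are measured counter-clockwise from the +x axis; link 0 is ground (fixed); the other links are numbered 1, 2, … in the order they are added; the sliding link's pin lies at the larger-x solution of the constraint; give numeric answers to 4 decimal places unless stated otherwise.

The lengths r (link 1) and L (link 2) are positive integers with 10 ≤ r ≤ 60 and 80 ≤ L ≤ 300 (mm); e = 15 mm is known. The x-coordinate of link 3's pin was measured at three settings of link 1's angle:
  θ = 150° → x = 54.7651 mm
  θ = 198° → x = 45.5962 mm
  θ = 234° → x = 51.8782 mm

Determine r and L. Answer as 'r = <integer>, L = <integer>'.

constraint per measurement: (x − r cos θ)² + (r sin θ − e)² = L²
subtracting the θ₁ and θ₂ equations cancels the r² and L² terms:
r = (x₁² − x₂²) / (2[(x₁cos θ₁ + e sin θ₁) − (x₂cos θ₂ + e sin θ₂)]) = 57.0007 → r = 57
L² = (x₁ − r cos θ₁)² + (r sin θ₁ − e)² = 11025.0045 → L = 105.0000 → L = 105
check at θ₃=234°: x = 51.8782 (printed 51.8782) ✓

r = 57, L = 105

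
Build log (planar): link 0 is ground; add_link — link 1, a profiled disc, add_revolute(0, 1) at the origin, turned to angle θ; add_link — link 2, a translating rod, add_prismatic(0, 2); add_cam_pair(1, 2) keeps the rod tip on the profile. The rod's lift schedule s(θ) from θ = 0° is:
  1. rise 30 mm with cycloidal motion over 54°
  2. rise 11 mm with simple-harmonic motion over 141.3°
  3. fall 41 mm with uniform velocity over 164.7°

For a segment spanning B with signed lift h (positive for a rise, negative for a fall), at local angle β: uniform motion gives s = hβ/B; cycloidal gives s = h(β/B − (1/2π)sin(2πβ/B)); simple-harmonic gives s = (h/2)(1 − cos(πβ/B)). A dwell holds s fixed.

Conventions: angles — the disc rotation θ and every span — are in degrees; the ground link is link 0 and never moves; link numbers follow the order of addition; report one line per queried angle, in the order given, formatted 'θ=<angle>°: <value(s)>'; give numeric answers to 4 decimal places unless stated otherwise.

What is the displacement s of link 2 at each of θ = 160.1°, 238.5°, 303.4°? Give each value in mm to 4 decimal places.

seg 1 [0°–54°] cycloidal, h=30: full span → s += 30 → s = 30.0000
seg 2 [54°–195.3°] simple-harmonic, h=11: θ=160.1° here. β=106.1, B=141.3. 11/2·(1 − cos(π·0.7509)) = 9.3999 → s = 39.3999
seg 2 [54°–195.3°] simple-harmonic, h=11: full span → s += 11 → s = 41.0000
seg 3 [195.3°–360°] uniform, h=-41: θ=238.5° here. β=43.2, B=164.7. -41·43.2/164.7 = -10.7541 → s = 30.2459
seg 3 [195.3°–360°] uniform, h=-41: θ=303.4° here. β=108.1, B=164.7. -41·108.1/164.7 = -26.9101 → s = 14.0899

θ=160.1°: 39.3999
θ=238.5°: 30.2459
θ=303.4°: 14.0899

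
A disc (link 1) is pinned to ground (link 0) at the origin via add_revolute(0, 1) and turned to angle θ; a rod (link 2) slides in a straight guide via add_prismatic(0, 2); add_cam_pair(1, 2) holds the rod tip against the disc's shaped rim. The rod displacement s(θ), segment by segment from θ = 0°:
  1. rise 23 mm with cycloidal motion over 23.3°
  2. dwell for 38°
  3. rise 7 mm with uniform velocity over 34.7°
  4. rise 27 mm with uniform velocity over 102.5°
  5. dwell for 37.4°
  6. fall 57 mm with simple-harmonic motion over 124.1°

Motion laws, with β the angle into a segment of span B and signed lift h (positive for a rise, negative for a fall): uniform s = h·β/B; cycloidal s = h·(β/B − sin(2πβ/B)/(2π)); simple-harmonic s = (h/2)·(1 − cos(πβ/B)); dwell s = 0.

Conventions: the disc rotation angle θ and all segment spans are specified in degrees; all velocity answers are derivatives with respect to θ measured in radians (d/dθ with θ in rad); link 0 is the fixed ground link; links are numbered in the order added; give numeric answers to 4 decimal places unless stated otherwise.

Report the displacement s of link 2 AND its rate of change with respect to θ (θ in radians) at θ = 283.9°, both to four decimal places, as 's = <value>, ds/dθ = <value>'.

segment 1 (0° to 23.3°, cycloidal, h = 23) is passed completely: s = 0.0000 + (23) = 23.0000
segment 2 (23.3° to 61.3°, dwell): s unchanged at 23.0000
segment 3 (61.3° to 96°, uniform, h = 7) is passed completely: s = 23.0000 + (7) = 30.0000
segment 4 (96° to 198.5°, uniform, h = 27) is passed completely: s = 30.0000 + (27) = 57.0000
segment 5 (198.5° to 235.9°, dwell): s unchanged at 57.0000
θ = 283.9° falls in segment 6 (235.9° to 360°, simple-harmonic, h = -57): β = 283.9 − 235.9 = 48°, B = 124.1°; Δs = -57/2·(1 − cos(π·0.3868)) = -18.5756; s = 57.0000 − 18.5756 = 38.4244
velocity in seg [235.9°–360°] (simple-harmonic), θ in radians: β = 48° = 0.8378 rad, B = 124.1° = 2.1660 rad; ds/dθ = (πh/(2B)) sin(πβ/B) = (π·(-57)/(2·2.1660)) sin(π·0.3868) = -38.750364 mm/rad

s = 38.4244, ds/dθ = -38.7504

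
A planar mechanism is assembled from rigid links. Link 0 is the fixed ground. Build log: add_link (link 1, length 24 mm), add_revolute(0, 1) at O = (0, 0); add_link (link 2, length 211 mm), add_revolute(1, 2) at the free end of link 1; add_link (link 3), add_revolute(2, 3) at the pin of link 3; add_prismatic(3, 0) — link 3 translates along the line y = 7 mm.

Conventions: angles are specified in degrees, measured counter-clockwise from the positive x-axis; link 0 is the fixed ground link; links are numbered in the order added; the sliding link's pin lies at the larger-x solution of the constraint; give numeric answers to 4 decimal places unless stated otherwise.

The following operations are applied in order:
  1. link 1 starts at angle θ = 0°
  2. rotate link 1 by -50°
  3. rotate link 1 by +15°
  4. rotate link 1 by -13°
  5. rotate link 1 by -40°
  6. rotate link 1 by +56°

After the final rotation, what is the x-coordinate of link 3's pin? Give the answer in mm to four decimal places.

geometry: r = 24 mm, L = 211 mm, e = 7 mm; θ starts at 0°
rotate link 1 by -50°: θ ← 0° -50° = -50°
rotate link 1 by +15°: θ ← -50° +15° = -35°
rotate link 1 by -13°: θ ← -35° -13° = -48°
rotate link 1 by -40°: θ ← -48° -40° = -88°
rotate link 1 by +56°: θ ← -88° +56° = -32°
crank pin P = (r cos θ, r sin θ) = (20.353154, -12.718062)
h = r sin θ − e = -12.718062 − 7 = -19.718062
x = r cos θ + √(L² − h²) = 20.353154 + 210.076648 = 230.429802

230.4298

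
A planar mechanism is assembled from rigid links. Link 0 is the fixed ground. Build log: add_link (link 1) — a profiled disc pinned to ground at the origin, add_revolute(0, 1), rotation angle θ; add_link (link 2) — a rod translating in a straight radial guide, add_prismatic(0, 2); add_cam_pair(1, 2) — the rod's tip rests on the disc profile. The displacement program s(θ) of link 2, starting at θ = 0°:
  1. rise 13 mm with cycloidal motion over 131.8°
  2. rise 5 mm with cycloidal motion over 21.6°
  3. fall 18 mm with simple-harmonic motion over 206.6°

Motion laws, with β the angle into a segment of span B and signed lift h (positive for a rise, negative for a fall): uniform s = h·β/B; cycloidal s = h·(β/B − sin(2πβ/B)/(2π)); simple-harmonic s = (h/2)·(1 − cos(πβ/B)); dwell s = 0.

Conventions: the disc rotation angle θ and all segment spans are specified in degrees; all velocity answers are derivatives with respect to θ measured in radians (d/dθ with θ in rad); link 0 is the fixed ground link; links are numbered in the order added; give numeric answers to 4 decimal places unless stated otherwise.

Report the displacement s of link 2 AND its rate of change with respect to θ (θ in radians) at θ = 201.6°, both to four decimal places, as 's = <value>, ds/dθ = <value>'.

seg 1 [0°–131.8°] cycloidal, h=13: full span → s += 13 → s = 13.0000
seg 2 [131.8°–153.4°] cycloidal, h=5: full span → s += 5 → s = 18.0000
seg 3 [153.4°–360°] simple-harmonic, h=-18: θ=201.6° here. β=48.2, B=206.6. -18/2·(1 − cos(π·0.2333)) = -2.3111 → s = 15.6889
velocity in seg [153.4°–360°] (simple-harmonic), θ in radians: β = 48.2° = 0.8412 rad, B = 206.6° = 3.6059 rad; ds/dθ = (πh/(2B)) sin(πβ/B) = (π·(-18)/(2·3.6059)) sin(π·0.2333) = -5.246222 mm/rad

s = 15.6889, ds/dθ = -5.2462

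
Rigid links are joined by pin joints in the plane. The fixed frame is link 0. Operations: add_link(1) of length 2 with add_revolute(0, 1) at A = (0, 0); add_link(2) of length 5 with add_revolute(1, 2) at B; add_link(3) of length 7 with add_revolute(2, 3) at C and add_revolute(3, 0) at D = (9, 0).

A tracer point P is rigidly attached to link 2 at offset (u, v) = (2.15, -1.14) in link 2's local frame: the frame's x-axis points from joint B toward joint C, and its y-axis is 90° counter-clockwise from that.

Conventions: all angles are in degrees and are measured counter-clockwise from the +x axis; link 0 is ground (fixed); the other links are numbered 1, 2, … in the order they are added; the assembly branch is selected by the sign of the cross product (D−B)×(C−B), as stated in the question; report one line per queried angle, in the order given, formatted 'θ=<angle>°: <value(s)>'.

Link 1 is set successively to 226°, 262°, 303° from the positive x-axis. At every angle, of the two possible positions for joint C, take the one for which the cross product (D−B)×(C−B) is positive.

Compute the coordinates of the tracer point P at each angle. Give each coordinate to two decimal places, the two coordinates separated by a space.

A=(0,0), D=(9.00,0)
θ=226°: B = A + 2.00·(cos226°, sin226°) = (-1.3893, -1.4387)
θ=226°: |BD| = 10.4885
θ=226°: circle(B,5.00) ∩ circle(D,7.00): a=4.1001, h=2.8617
θ=226°:   candidates: C₊=(2.2795,1.9583) cross=30.014; C₋=(3.0646,-3.7109) cross=-30.014
θ=226°:   branch + wants cross > 0 → take C=(2.2795,1.9583) (cross=30.014)
θ=226°: ex = (C−B)/|BC| = (0.7338,0.6794); ey = (-0.6794,0.7338)
θ=226°: P = B + 2.15·ex + -1.14·ey = (0.9628,-0.8145)
θ=262°: B = A + 2.00·(cos262°, sin262°) = (-0.2783, -1.9805)
θ=262°: |BD| = 9.4874
θ=262°: circle(B,5.00) ∩ circle(D,7.00): a=3.4788, h=3.5913
θ=262°:   candidates: C₊=(2.3741,2.2579) cross=34.072; C₋=(3.8736,-4.7665) cross=-34.072
θ=262°:   branch + wants cross > 0 → take C=(2.3741,2.2579) (cross=34.072)
θ=262°: ex = (C−B)/|BC| = (0.5305,0.8477); ey = (-0.8477,0.5305)
θ=262°: P = B + 2.15·ex + -1.14·ey = (1.8286,-0.7628)
θ=303°: B = A + 2.00·(cos303°, sin303°) = (1.0893, -1.6773)
θ=303°: |BD| = 8.0866
θ=303°: circle(B,5.00) ∩ circle(D,7.00): a=2.5594, h=4.2953
θ=303°:   candidates: C₊=(2.7020,3.0554) cross=34.734; C₋=(4.4839,-5.3484) cross=-34.734
θ=303°:   branch + wants cross > 0 → take C=(2.7020,3.0554) (cross=34.734)
θ=303°: ex = (C−B)/|BC| = (0.3226,0.9466); ey = (-0.9466,0.3226)
θ=303°: P = B + 2.15·ex + -1.14·ey = (2.8618,-0.0100)

θ=226°: 0.96 -0.81
θ=262°: 1.83 -0.76
θ=303°: 2.86 -0.01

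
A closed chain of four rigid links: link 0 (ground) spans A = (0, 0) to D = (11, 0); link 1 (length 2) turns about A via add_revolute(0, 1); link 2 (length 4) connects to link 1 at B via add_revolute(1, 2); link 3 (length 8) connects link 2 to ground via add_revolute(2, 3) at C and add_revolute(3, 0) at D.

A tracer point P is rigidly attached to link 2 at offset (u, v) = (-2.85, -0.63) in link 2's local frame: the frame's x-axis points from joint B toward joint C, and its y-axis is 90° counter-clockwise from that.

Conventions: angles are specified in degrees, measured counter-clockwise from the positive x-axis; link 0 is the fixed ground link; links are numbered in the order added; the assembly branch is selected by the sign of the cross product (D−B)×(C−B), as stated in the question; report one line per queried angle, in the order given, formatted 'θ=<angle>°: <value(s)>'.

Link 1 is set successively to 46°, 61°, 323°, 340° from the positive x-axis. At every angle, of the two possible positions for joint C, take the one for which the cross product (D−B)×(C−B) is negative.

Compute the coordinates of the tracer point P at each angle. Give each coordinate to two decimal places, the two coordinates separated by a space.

A=(0,0), D=(11.00,0)
θ=46°: B = A + 2.00·(cos46°, sin46°) = (1.3893, 1.4387)
θ=46°: |BD| = 9.7178
θ=46°: circle(B,4.00) ∩ circle(D,8.00): a=2.3892, h=3.2081
θ=46°:   candidates: C₊=(4.2271,4.2577) cross=31.175; C₋=(3.2772,-2.0878) cross=-31.175
θ=46°:   branch - wants cross < 0 → take C=(3.2772,-2.0878) (cross=-31.175)
θ=46°: ex = (C−B)/|BC| = (0.4720,-0.8816); ey = (0.8816,0.4720)
θ=46°: P = B + -2.85·ex + -0.63·ey = (-0.5112,3.6539)
θ=61°: B = A + 2.00·(cos61°, sin61°) = (0.9696, 1.7492)
θ=61°: |BD| = 10.1818
θ=61°: circle(B,4.00) ∩ circle(D,8.00): a=2.7337, h=2.9201
θ=61°:   candidates: C₊=(4.1644,4.1562) cross=29.731; C₋=(3.1610,-1.5971) cross=-29.731
θ=61°:   branch - wants cross < 0 → take C=(3.1610,-1.5971) (cross=-29.731)
θ=61°: ex = (C−B)/|BC| = (0.5479,-0.8366); ey = (0.8366,0.5479)
θ=61°: P = B + -2.85·ex + -0.63·ey = (-1.1188,3.7883)
θ=323°: B = A + 2.00·(cos323°, sin323°) = (1.5973, -1.2036)
θ=323°: |BD| = 9.4795
θ=323°: circle(B,4.00) ∩ circle(D,8.00): a=2.2079, h=3.3354
θ=323°:   candidates: C₊=(3.3638,2.3851) cross=31.618; C₋=(4.2108,-4.2317) cross=-31.618
θ=323°:   branch - wants cross < 0 → take C=(4.2108,-4.2317) (cross=-31.618)
θ=323°: ex = (C−B)/|BC| = (0.6534,-0.7570); ey = (0.7570,0.6534)
θ=323°: P = B + -2.85·ex + -0.63·ey = (-0.7418,0.5422)
θ=340°: B = A + 2.00·(cos340°, sin340°) = (1.8794, -0.6840)
θ=340°: |BD| = 9.1462
θ=340°: circle(B,4.00) ∩ circle(D,8.00): a=1.9491, h=3.4930
θ=340°:   candidates: C₊=(3.5618,2.9450) cross=31.948; C₋=(4.0842,-4.0215) cross=-31.948
θ=340°:   branch - wants cross < 0 → take C=(4.0842,-4.0215) (cross=-31.948)
θ=340°: ex = (C−B)/|BC| = (0.5512,-0.8344); ey = (0.8344,0.5512)
θ=340°: P = B + -2.85·ex + -0.63·ey = (-0.2172,1.3466)

θ=46°: -0.51 3.65
θ=61°: -1.12 3.79
θ=323°: -0.74 0.54
θ=340°: -0.22 1.35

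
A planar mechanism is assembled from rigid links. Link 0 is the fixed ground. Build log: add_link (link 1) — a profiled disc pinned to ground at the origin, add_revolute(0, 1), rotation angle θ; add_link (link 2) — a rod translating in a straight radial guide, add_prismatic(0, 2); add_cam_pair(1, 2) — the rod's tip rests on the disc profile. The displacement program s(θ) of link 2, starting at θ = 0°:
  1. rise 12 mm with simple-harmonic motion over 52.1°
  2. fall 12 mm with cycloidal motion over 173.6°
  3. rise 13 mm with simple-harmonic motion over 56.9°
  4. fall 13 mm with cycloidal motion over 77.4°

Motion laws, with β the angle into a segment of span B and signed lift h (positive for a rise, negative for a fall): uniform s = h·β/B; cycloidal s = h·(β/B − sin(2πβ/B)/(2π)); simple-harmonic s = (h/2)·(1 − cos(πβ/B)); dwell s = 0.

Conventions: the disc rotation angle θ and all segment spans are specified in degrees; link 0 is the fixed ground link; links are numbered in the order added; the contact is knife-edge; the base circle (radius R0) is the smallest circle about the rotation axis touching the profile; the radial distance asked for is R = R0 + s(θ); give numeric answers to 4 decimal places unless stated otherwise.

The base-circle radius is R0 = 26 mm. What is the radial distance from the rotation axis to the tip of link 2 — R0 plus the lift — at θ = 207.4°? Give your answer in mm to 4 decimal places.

seg 1 [0°–52.1°] simple-harmonic, h=12: full span → s += 12 → s = 12.0000
seg 2 [52.1°–225.7°] cycloidal, h=-12: θ=207.4° here. β=155.3, B=173.6. -12·(0.8946 − sin(2π·0.8946)/(2π)) = -11.9095 → s = 0.0905
R = R0 + s = 26 + 0.0905 = 26.0905

26.0905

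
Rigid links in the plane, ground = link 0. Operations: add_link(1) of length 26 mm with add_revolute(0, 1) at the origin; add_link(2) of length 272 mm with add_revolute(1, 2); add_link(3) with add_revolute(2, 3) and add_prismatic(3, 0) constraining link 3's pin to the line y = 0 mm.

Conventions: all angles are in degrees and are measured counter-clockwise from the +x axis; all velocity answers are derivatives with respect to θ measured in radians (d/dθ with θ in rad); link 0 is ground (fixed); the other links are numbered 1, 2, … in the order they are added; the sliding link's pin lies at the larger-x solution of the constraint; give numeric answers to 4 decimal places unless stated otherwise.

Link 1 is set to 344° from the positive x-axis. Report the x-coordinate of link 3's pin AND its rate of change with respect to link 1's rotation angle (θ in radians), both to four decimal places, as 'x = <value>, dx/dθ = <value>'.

geometry: r = 26 mm, L = 272 mm, e = 0 mm
crank pin P = (r cos θ, r sin θ) = (24.992804, -7.166571)
h = r sin θ − e = -7.166571 − 0 = -7.166571
x = r cos θ + √(L² − h²) = 24.992804 + 271.905572 = 296.898376
dx/dθ = −r sin θ − h·r cos θ/√(L² − h²) (θ in radians; h = -7.166571) = 7.825303

x = 296.8984, dx/dθ = 7.8253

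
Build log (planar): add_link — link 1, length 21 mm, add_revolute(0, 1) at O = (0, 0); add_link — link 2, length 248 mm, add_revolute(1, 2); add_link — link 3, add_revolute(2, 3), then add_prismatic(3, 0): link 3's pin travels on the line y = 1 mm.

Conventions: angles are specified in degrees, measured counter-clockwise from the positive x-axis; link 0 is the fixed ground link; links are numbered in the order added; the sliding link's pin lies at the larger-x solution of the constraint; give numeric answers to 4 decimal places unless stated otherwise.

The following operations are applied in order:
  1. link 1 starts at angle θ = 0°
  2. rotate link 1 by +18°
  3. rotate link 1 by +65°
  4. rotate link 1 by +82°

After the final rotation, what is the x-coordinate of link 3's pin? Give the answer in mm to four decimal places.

geometry: r = 21 mm, L = 248 mm, e = 1 mm; θ starts at 0°
rotate link 1 by +18°: θ ← 0° +18° = 18°
rotate link 1 by +65°: θ ← 18° +65° = 83°
rotate link 1 by +82°: θ ← 83° +82° = 165°
crank pin P = (r cos θ, r sin θ) = (-20.284442, 5.435200)
h = r sin θ − e = 5.435200 − 1 = 4.435200
x = r cos θ + √(L² − h²) = -20.284442 + 247.960338 = 227.675895

227.6759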